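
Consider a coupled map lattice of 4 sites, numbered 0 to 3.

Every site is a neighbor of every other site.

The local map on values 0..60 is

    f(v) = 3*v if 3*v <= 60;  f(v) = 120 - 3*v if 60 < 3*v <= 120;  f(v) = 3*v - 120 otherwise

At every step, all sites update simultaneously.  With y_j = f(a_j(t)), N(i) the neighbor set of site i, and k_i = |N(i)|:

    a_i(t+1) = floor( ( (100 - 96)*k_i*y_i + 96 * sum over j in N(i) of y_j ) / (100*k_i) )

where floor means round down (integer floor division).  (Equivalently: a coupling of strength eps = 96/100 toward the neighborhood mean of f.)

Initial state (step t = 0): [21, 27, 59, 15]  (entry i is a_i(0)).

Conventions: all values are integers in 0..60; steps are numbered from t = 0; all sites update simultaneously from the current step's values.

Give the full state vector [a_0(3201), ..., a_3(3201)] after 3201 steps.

Answer: [48, 48, 48, 48]
Key observation: The state at step 6, [24, 24, 24, 24], reappears at step 8: the system is in a cycle of period 2 from step 6 on.  Therefore the state at step 3201 equals the state at step 6 + ((3201 - 6) mod 2) = 7, which is [48, 48, 48, 48].

Derivation:
t=0: [21, 27, 59, 15]
t=1: [47, 52, 47, 50]
t=2: [28, 24, 28, 26]
t=3: [41, 38, 41, 40]
t=4: [3, 2, 3, 3]
t=5: [8, 8, 8, 8]
t=6: [24, 24, 24, 24]
t=7: [48, 48, 48, 48]
t=8: [24, 24, 24, 24]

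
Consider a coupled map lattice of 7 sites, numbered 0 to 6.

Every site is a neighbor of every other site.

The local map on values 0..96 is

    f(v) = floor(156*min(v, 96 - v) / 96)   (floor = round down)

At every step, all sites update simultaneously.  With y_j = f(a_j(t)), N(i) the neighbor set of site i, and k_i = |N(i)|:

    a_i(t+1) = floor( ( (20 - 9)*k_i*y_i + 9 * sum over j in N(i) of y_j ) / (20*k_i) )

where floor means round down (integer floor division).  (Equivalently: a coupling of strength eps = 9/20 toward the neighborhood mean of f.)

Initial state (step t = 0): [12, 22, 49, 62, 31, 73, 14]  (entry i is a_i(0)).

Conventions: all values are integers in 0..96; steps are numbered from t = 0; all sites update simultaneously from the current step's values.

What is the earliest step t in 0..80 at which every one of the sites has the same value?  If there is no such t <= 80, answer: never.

Simulating step by step:
t=0: [12, 22, 49, 62, 31, 73, 14]  (not all equal)
t=1: [31, 38, 58, 48, 45, 39, 32]  (not all equal)
t=2: [56, 61, 61, 69, 67, 62, 57]  (not all equal)
t=3: [59, 55, 55, 49, 51, 55, 58]  (not all equal)
t=4: [63, 66, 66, 71, 69, 66, 64]  (not all equal)
t=5: [50, 47, 47, 43, 45, 47, 49]  (not all equal)
t=6: [74, 75, 75, 71, 73, 75, 75]  (not all equal)
t=7: [35, 34, 34, 37, 36, 34, 34]  (not all equal)
t=8: [56, 55, 55, 58, 57, 55, 55]  (not all equal)
t=9: [64, 65, 65, 62, 63, 65, 65]  (not all equal)
t=10: [51, 50, 50, 53, 52, 50, 50]  (not all equal)
t=11: [72, 73, 73, 70, 71, 73, 73]  (not all equal)
t=12: [38, 37, 37, 40, 39, 37, 37]  (not all equal)
t=13: [61, 60, 60, 63, 62, 60, 60]  (not all equal)
t=14: [56, 57, 57, 54, 55, 57, 57]  (not all equal)
t=15: [64, 63, 63, 66, 65, 63, 63]  (not all equal)
t=16: [51, 52, 52, 49, 50, 52, 52]  (not all equal)
t=17: [72, 71, 71, 74, 73, 71, 71]  (not all equal)
t=18: [38, 39, 39, 36, 37, 39, 39]  (not all equal)
t=19: [61, 62, 62, 59, 60, 62, 62]  (not all equal)
t=20: [56, 55, 55, 58, 57, 55, 55]  (not all equal)

Answer: never
Key observation: The state at step 8 reappears at step 20 — the system is in a cycle of period 12 from step 8 on.  No step 0..20 is synchronized, and the cycle repeats forever, so no step up to 80 (or ever) has all sites equal.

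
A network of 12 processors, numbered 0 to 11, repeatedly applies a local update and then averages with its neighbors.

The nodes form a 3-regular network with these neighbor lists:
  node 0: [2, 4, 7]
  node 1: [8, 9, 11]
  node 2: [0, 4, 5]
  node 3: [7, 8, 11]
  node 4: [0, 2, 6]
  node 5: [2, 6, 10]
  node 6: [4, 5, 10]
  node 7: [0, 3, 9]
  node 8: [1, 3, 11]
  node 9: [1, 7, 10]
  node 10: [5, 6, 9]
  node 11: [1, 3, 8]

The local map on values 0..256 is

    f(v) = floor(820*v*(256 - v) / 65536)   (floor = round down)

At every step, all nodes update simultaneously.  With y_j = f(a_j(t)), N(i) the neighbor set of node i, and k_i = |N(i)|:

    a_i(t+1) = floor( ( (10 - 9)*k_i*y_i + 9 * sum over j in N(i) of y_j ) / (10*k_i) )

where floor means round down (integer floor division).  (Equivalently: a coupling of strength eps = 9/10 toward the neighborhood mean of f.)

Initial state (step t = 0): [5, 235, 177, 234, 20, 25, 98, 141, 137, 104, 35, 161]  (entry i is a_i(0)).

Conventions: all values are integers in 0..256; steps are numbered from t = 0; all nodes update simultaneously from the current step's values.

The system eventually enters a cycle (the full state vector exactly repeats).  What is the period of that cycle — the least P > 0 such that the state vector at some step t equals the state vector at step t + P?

Answer: 2
Key observation: The state at step 12, [204, 204, 204, 204, 204, 204, 204, 204, 204, 204, 204, 204], reappears at step 14 — and no state repeats earlier — so the cycle the system enters has period 2.

Derivation:
t=0: [5, 235, 177, 234, 20, 25, 98, 141, 137, 104, 35, 161]
t=1: [132, 183, 61, 185, 120, 146, 87, 103, 115, 127, 148, 117]
t=2: [185, 199, 197, 197, 180, 179, 199, 191, 180, 189, 196, 180]
t=3: [157, 164, 166, 163, 152, 147, 161, 155, 154, 148, 156, 154]
t=4: [192, 196, 195, 195, 191, 191, 196, 194, 191, 193, 196, 191]
t=5: [151, 153, 153, 152, 149, 148, 151, 150, 150, 148, 150, 150]
t=6: [198, 198, 198, 197, 197, 197, 198, 198, 197, 197, 198, 197]
t=7: [143, 144, 144, 144, 143, 143, 144, 144, 144, 143, 144, 144]
t=8: [201, 201, 201, 201, 201, 201, 201, 201, 201, 201, 201, 201]
t=9: [138, 138, 138, 138, 138, 138, 138, 138, 138, 138, 138, 138]
t=10: [203, 203, 203, 203, 203, 203, 203, 203, 203, 203, 203, 203]
t=11: [134, 134, 134, 134, 134, 134, 134, 134, 134, 134, 134, 134]
t=12: [204, 204, 204, 204, 204, 204, 204, 204, 204, 204, 204, 204]
t=13: [132, 132, 132, 132, 132, 132, 132, 132, 132, 132, 132, 132]
t=14: [204, 204, 204, 204, 204, 204, 204, 204, 204, 204, 204, 204]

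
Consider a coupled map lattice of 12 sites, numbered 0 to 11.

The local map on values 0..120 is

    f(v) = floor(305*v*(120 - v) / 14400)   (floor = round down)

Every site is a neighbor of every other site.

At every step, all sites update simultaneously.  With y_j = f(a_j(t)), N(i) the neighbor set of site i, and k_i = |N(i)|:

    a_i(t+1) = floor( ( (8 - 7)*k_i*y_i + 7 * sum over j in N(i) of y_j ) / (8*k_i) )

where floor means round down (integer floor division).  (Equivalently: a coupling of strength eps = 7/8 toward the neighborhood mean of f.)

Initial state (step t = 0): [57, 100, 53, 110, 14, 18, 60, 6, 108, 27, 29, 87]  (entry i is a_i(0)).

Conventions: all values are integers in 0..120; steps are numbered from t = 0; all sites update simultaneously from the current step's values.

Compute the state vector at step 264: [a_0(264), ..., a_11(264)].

Simulating step by step:
t=0: [57, 100, 53, 110, 14, 18, 60, 6, 108, 27, 29, 87]
t=1: [48, 47, 48, 46, 46, 47, 48, 45, 46, 47, 47, 48]
t=2: [72, 72, 72, 72, 72, 72, 72, 72, 72, 72, 72, 72]
t=3: [73, 73, 73, 73, 73, 73, 73, 73, 73, 73, 73, 73]
t=4: [72, 72, 72, 72, 72, 72, 72, 72, 72, 72, 72, 72]

Answer: [72, 72, 72, 72, 72, 72, 72, 72, 72, 72, 72, 72]
Key observation: The state at step 2, [72, 72, 72, 72, 72, 72, 72, 72, 72, 72, 72, 72], reappears at step 4: the system is in a cycle of period 2 from step 2 on.  Therefore the state at step 264 equals the state at step 2 + ((264 - 2) mod 2) = 2, which is [72, 72, 72, 72, 72, 72, 72, 72, 72, 72, 72, 72].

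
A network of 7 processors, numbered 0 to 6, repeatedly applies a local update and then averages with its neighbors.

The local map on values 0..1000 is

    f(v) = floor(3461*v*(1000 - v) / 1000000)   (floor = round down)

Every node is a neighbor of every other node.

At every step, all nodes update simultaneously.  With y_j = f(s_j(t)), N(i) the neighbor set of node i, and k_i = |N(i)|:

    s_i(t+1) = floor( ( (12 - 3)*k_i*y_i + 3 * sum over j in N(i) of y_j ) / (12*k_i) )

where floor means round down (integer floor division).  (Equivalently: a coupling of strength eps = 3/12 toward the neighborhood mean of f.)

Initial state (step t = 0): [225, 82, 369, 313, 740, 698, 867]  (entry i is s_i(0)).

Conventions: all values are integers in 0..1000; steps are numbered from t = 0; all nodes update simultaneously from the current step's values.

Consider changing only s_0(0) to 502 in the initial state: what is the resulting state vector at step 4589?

Answer: [448, 448, 448, 448, 448, 448, 448]
Key observation: The state at step 26, [855, 855, 855, 855, 855, 855, 855], reappears at step 30: the system is in a cycle of period 4 from step 26 on.  Therefore the state at step 4589 equals the state at step 26 + ((4589 - 26) mod 4) = 29, which is [448, 448, 448, 448, 448, 448, 448].

Derivation:
t=0: [502, 82, 369, 313, 740, 698, 867]
t=1: [798, 370, 756, 713, 657, 702, 468]
t=2: [605, 782, 663, 712, 763, 724, 821]
t=3: [782, 614, 744, 699, 639, 686, 556]
t=4: [634, 797, 683, 732, 781, 744, 821]
t=5: [758, 585, 720, 669, 608, 656, 549]
t=6: [674, 819, 718, 767, 808, 778, 831]
t=7: [713, 538, 671, 613, 555, 598, 519]
t=8: [739, 846, 778, 819, 842, 826, 849]
t=9: [623, 469, 574, 514, 476, 503, 464]
t=10: [823, 858, 848, 860, 860, 861, 857]
t=11: [483, 424, 442, 421, 421, 419, 427]
t=12: [859, 845, 851, 844, 844, 843, 846]
t=13: [427, 451, 440, 452, 452, 454, 449]
t=14: [848, 855, 852, 856, 856, 856, 855]
t=15: [441, 429, 434, 427, 427, 427, 429]
t=16: [851, 847, 849, 846, 846, 846, 847]
t=17: [440, 447, 444, 449, 449, 449, 447]
t=18: [852, 854, 854, 855, 855, 855, 854]
t=19: [434, 430, 430, 429, 429, 429, 430]
t=20: [849, 847, 847, 847, 847, 847, 847]
t=21: [444, 447, 447, 447, 447, 447, 447]
t=22: [854, 854, 854, 854, 854, 854, 854]
t=23: [431, 431, 431, 431, 431, 431, 431]
t=24: [848, 848, 848, 848, 848, 848, 848]
t=25: [446, 446, 446, 446, 446, 446, 446]
t=26: [855, 855, 855, 855, 855, 855, 855]
t=27: [429, 429, 429, 429, 429, 429, 429]
t=28: [847, 847, 847, 847, 847, 847, 847]
t=29: [448, 448, 448, 448, 448, 448, 448]
t=30: [855, 855, 855, 855, 855, 855, 855]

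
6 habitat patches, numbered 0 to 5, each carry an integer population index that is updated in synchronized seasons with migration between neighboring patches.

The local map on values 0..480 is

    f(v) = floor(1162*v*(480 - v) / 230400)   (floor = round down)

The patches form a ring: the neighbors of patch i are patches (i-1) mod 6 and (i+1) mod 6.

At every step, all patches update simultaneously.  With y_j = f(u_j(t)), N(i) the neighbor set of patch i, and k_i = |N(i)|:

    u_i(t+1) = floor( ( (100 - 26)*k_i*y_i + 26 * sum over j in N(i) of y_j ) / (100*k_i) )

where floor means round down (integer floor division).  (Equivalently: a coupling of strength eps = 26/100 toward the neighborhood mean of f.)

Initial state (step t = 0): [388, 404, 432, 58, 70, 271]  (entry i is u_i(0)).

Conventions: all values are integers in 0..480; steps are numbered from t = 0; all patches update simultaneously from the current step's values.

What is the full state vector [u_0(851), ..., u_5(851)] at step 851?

Simulating step by step:
t=0: [388, 404, 432, 58, 70, 271]
t=1: [190, 150, 112, 123, 159, 253]
t=2: [274, 247, 214, 223, 256, 283]
t=3: [284, 288, 287, 288, 287, 282]
t=4: [279, 278, 278, 278, 279, 280]
t=5: [282, 282, 283, 282, 282, 282]
t=6: [281, 281, 281, 281, 281, 281]
t=7: [282, 282, 282, 282, 282, 282]
t=8: [281, 281, 281, 281, 281, 281]

Answer: [282, 282, 282, 282, 282, 282]
Key observation: The state at step 6, [281, 281, 281, 281, 281, 281], reappears at step 8: the system is in a cycle of period 2 from step 6 on.  Therefore the state at step 851 equals the state at step 6 + ((851 - 6) mod 2) = 7, which is [282, 282, 282, 282, 282, 282].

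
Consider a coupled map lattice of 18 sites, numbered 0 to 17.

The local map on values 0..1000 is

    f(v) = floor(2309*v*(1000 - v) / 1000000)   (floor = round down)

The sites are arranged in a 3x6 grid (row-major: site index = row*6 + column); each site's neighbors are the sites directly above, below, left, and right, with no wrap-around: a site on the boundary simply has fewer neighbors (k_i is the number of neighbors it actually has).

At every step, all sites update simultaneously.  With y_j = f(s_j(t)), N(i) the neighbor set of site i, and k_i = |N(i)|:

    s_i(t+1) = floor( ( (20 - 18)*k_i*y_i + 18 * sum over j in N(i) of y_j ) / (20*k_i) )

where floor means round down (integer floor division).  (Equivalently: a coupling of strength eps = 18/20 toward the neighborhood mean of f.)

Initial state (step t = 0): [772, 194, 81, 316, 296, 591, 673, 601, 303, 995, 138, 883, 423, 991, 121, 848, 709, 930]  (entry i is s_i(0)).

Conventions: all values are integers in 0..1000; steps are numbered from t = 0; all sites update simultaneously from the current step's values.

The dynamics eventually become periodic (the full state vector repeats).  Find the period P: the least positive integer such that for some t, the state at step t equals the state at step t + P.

Answer: 2
Key observation: The state at step 6, [566, 566, 566, 566, 566, 566, 566, 566, 566, 566, 566, 566, 566, 566, 566, 566, 566, 566], reappears at step 8 — and no state repeats earlier — so the cycle the system enters has period 2.

Derivation:
t=0: [772, 194, 81, 316, 296, 591, 673, 601, 303, 995, 138, 883, 423, 991, 121, 848, 709, 930]
t=1: [431, 375, 421, 248, 447, 379, 507, 364, 269, 351, 298, 318, 293, 410, 265, 249, 263, 336]
t=2: [559, 552, 483, 540, 493, 535, 531, 532, 511, 457, 507, 512, 558, 494, 477, 469, 473, 477]
t=3: [572, 572, 573, 574, 574, 576, 571, 574, 574, 574, 575, 575, 575, 573, 576, 574, 575, 575]
t=4: [565, 564, 564, 564, 563, 563, 564, 564, 563, 564, 564, 563, 564, 563, 563, 563, 564, 564]
t=5: [567, 567, 567, 567, 567, 568, 567, 567, 567, 567, 567, 567, 567, 567, 568, 567, 567, 567]
t=6: [566, 566, 566, 566, 566, 566, 566, 566, 566, 566, 566, 566, 566, 566, 566, 566, 566, 566]
t=7: [567, 567, 567, 567, 567, 567, 567, 567, 567, 567, 567, 567, 567, 567, 567, 567, 567, 567]
t=8: [566, 566, 566, 566, 566, 566, 566, 566, 566, 566, 566, 566, 566, 566, 566, 566, 566, 566]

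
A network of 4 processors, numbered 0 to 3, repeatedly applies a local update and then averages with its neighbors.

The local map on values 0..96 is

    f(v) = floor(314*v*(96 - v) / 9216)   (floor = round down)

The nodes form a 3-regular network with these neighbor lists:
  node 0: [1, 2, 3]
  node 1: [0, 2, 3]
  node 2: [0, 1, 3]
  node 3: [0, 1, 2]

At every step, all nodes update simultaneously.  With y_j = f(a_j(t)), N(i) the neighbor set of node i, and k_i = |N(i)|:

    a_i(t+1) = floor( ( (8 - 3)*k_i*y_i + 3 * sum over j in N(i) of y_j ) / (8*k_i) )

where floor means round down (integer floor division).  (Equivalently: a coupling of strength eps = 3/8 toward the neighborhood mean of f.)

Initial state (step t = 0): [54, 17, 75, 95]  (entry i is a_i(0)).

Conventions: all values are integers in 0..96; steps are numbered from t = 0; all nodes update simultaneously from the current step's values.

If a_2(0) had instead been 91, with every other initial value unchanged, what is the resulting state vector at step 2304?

Simulating step by step:
t=0: [54, 17, 91, 95]
t=1: [56, 40, 25, 19]
t=2: [70, 70, 62, 57]
t=3: [64, 64, 69, 71]
t=4: [67, 67, 64, 62]
t=5: [67, 67, 68, 69]
t=6: [65, 65, 64, 63]
t=7: [68, 68, 68, 69]
t=8: [63, 63, 63, 63]
t=9: [70, 70, 70, 70]
t=10: [62, 62, 62, 62]
t=11: [71, 71, 71, 71]
t=12: [60, 60, 60, 60]
t=13: [73, 73, 73, 73]
t=14: [57, 57, 57, 57]
t=15: [75, 75, 75, 75]
t=16: [53, 53, 53, 53]
t=17: [77, 77, 77, 77]
t=18: [49, 49, 49, 49]
t=19: [78, 78, 78, 78]
t=20: [47, 47, 47, 47]
t=21: [78, 78, 78, 78]

Answer: [47, 47, 47, 47]
Key observation: The state at step 19, [78, 78, 78, 78], reappears at step 21: the system is in a cycle of period 2 from step 19 on.  Therefore the state at step 2304 equals the state at step 19 + ((2304 - 19) mod 2) = 20, which is [47, 47, 47, 47].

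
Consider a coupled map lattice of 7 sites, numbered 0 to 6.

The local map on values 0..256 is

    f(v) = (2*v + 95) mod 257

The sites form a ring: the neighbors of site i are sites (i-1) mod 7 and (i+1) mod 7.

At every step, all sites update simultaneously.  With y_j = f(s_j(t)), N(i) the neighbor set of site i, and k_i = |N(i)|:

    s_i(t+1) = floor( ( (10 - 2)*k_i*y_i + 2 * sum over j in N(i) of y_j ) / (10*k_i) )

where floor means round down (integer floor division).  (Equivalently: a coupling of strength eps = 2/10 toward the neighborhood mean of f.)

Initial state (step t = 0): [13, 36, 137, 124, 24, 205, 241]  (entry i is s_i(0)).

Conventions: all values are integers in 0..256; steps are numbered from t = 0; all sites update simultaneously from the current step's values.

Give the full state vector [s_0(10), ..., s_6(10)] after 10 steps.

Simulating step by step:
t=0: [13, 36, 137, 124, 24, 205, 241]
t=1: [119, 156, 114, 94, 147, 219, 87]
t=2: [77, 134, 70, 40, 110, 29, 19]
t=3: [223, 133, 216, 169, 79, 141, 146]
t=4: [45, 87, 38, 167, 232, 134, 118]
t=5: [156, 45, 155, 159, 63, 96, 88]
t=6: [139, 177, 152, 161, 195, 47, 29]
t=7: [127, 179, 148, 165, 217, 189, 152]
t=8: [107, 179, 143, 149, 50, 188, 144]
t=9: [73, 174, 132, 140, 191, 203, 127]
t=10: [220, 183, 112, 126, 212, 226, 122]

Answer: [220, 183, 112, 126, 212, 226, 122]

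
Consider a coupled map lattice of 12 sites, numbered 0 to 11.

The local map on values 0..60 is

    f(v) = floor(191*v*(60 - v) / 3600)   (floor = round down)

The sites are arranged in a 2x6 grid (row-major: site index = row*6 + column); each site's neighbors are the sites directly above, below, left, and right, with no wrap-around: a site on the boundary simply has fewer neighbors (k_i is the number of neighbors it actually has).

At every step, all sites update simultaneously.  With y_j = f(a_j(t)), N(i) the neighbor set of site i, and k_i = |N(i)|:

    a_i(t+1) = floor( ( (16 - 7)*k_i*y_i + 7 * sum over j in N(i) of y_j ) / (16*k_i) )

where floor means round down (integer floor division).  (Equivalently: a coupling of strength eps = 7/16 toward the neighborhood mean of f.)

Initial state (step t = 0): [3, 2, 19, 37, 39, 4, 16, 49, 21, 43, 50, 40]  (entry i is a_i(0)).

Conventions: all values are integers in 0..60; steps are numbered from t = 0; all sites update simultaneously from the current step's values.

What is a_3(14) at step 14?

Simulating step by step:
t=0: [3, 2, 19, 37, 39, 4, 16, 49, 21, 43, 50, 40]
t=1: [14, 14, 36, 43, 36, 24, 28, 28, 39, 38, 32, 31]
t=2: [36, 37, 42, 40, 44, 45, 44, 44, 44, 43, 46, 46]
t=3: [43, 43, 40, 40, 37, 35, 38, 38, 37, 37, 35, 34]
t=4: [39, 39, 41, 42, 44, 45, 42, 43, 44, 44, 45, 46]
t=5: [42, 41, 40, 39, 36, 35, 40, 38, 37, 37, 35, 34]
t=6: [40, 41, 42, 43, 45, 45, 42, 43, 44, 44, 45, 46]
t=7: [41, 40, 39, 37, 35, 34, 40, 38, 37, 36, 35, 34]
t=8: [41, 42, 43, 44, 45, 46, 42, 43, 44, 45, 45, 46]
t=9: [40, 39, 38, 36, 35, 34, 39, 38, 37, 35, 34, 34]
t=10: [42, 43, 44, 45, 45, 46, 43, 43, 44, 45, 46, 46]
t=11: [39, 38, 36, 35, 34, 34, 38, 37, 36, 35, 34, 34]
t=12: [43, 44, 45, 45, 46, 46, 44, 44, 45, 45, 46, 46]
t=13: [37, 36, 35, 34, 34, 34, 37, 36, 35, 34, 34, 34]
t=14: [45, 45, 45, 46, 46, 46, 45, 45, 45, 46, 46, 46]

Answer: a_3(14) = 46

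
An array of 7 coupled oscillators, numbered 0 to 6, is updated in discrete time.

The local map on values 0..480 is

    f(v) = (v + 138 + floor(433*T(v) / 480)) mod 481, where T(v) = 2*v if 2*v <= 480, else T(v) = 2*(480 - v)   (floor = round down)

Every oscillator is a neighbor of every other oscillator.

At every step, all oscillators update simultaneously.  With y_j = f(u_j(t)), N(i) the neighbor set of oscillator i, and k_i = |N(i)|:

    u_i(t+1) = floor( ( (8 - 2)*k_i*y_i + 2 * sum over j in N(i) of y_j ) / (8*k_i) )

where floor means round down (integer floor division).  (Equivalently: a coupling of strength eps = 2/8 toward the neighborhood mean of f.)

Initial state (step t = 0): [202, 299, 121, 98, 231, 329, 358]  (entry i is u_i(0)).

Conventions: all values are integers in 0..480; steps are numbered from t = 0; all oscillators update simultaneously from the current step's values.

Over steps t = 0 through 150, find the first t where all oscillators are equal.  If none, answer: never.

Answer: 10
Key observation: Synchronization is absorbing here: once all oscillators are equal they stay equal, and step 10 is the first all-equal step.

Derivation:
t=0: [202, 299, 121, 98, 231, 329, 358]  (not all equal)
t=1: [249, 291, 429, 383, 306, 274, 257]  (not all equal)
t=2: [307, 283, 205, 231, 274, 292, 302]  (not all equal)
t=3: [277, 291, 245, 297, 296, 286, 280]  (not all equal)
t=4: [298, 290, 316, 287, 287, 293, 296]  (not all equal)
t=5: [283, 287, 272, 289, 289, 286, 284]  (not all equal)
t=6: [294, 292, 301, 291, 291, 293, 294]  (not all equal)
t=7: [286, 287, 281, 287, 287, 286, 286]  (not all equal)
t=8: [293, 292, 295, 292, 292, 293, 293]  (not all equal)
t=9: [287, 287, 285, 287, 287, 287, 287]  (not all equal)
t=10: [292, 292, 292, 292, 292, 292, 292]  (all equal)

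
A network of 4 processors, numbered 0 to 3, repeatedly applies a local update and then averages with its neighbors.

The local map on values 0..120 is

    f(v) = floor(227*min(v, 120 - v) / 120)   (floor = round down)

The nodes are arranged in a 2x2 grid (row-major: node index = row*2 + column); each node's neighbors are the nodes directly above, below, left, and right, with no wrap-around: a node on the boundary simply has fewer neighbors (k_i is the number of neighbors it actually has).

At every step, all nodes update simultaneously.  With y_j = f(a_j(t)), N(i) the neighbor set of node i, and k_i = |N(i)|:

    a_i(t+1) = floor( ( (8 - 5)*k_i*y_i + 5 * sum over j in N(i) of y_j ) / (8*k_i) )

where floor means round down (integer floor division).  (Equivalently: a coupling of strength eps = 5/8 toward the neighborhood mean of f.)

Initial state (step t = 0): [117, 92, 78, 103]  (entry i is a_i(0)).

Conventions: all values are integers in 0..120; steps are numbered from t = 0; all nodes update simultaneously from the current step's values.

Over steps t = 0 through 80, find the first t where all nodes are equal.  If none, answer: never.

Simulating step by step:
t=0: [117, 92, 78, 103]  (not all equal)
t=1: [42, 31, 41, 52]  (not all equal)
t=2: [71, 77, 84, 78]  (not all equal)
t=3: [81, 83, 78, 76]  (not all equal)
t=4: [73, 74, 78, 77]  (not all equal)
t=5: [84, 85, 82, 82]  (not all equal)
t=6: [68, 68, 70, 69]  (not all equal)
t=7: [96, 97, 95, 96]  (not all equal)
t=8: [45, 44, 45, 45]  (not all equal)
t=9: [84, 84, 85, 84]  (not all equal)
t=10: [67, 68, 67, 67]  (not all equal)
t=11: [99, 99, 100, 99]  (not all equal)
t=12: [38, 39, 38, 38]  (not all equal)
t=13: [71, 71, 71, 71]  (all equal)

Answer: 13
Key observation: Synchronization is absorbing here: once all nodes are equal they stay equal, and step 13 is the first all-equal step.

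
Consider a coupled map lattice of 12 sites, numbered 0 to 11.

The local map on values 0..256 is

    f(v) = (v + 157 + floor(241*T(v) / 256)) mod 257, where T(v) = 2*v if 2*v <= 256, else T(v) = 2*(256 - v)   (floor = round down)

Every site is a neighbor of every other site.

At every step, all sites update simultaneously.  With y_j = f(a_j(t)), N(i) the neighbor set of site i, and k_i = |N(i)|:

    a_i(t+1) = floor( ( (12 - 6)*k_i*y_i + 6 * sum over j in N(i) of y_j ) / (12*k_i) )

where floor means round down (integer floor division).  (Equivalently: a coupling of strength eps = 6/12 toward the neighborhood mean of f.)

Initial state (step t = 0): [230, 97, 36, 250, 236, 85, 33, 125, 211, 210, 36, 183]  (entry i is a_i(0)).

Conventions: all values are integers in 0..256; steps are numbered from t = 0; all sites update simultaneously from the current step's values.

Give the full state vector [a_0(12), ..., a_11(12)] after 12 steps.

Simulating step by step:
t=0: [230, 97, 36, 250, 236, 85, 33, 125, 211, 210, 36, 183]
t=1: [158, 159, 79, 150, 156, 143, 192, 79, 166, 166, 79, 177]
t=2: [224, 224, 172, 227, 225, 230, 210, 172, 221, 221, 172, 216]
t=3: [190, 190, 211, 189, 190, 188, 196, 211, 191, 191, 211, 194]
t=4: [211, 211, 202, 211, 211, 211, 208, 202, 210, 210, 202, 209]
t=5: [196, 196, 200, 196, 196, 196, 197, 200, 196, 196, 200, 197]
t=6: [207, 207, 206, 207, 207, 207, 207, 206, 207, 207, 206, 207]
t=7: [199, 199, 199, 199, 199, 199, 199, 199, 199, 199, 199, 199]
t=8: [206, 206, 206, 206, 206, 206, 206, 206, 206, 206, 206, 206]
t=9: [200, 200, 200, 200, 200, 200, 200, 200, 200, 200, 200, 200]
t=10: [205, 205, 205, 205, 205, 205, 205, 205, 205, 205, 205, 205]
t=11: [201, 201, 201, 201, 201, 201, 201, 201, 201, 201, 201, 201]
t=12: [204, 204, 204, 204, 204, 204, 204, 204, 204, 204, 204, 204]

Answer: [204, 204, 204, 204, 204, 204, 204, 204, 204, 204, 204, 204]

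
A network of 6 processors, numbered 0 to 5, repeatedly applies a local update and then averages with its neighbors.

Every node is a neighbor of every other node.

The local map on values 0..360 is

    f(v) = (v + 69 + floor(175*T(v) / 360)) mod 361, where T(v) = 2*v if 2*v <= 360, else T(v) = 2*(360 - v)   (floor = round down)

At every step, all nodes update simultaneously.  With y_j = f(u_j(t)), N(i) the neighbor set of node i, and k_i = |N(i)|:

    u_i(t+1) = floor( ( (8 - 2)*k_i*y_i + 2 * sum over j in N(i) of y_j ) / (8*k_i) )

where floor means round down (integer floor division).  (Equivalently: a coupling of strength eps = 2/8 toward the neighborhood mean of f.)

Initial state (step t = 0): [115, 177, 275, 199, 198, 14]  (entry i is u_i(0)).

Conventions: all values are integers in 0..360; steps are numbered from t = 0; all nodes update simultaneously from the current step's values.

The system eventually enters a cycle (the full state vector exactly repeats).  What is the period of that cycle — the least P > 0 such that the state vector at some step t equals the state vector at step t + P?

Answer: 2
Key observation: The state at step 5, [216, 73, 73, 73, 73, 73], reappears at step 7 — and no state repeats earlier — so the cycle the system enters has period 2.

Derivation:
t=0: [115, 177, 275, 199, 198, 14]
t=1: [238, 71, 77, 76, 76, 99]
t=2: [104, 205, 213, 212, 212, 244]
t=3: [221, 73, 73, 73, 73, 74]
t=4: [101, 204, 204, 204, 204, 206]
t=5: [216, 73, 73, 73, 73, 73]
t=6: [101, 204, 204, 204, 204, 204]
t=7: [216, 73, 73, 73, 73, 73]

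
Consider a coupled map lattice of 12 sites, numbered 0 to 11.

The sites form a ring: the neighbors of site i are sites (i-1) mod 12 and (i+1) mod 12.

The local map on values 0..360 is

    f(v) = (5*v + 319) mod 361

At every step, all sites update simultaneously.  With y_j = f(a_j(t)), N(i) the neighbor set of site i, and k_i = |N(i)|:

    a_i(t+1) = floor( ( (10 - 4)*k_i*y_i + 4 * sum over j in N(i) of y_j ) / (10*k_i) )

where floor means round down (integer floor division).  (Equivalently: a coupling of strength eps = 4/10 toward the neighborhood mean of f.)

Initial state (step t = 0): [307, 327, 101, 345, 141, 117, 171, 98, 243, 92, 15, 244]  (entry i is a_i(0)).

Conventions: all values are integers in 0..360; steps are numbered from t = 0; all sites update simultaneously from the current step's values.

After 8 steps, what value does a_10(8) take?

Simulating step by step:
t=0: [307, 327, 101, 345, 141, 117, 171, 98, 243, 92, 15, 244]
t=1: [78, 119, 138, 224, 265, 187, 108, 88, 82, 58, 50, 73]
t=2: [311, 242, 281, 311, 225, 170, 123, 51, 61, 191, 239, 305]
t=3: [66, 120, 198, 97, 31, 94, 187, 222, 238, 181, 88, 51]
t=4: [254, 221, 191, 117, 97, 97, 185, 254, 136, 105, 93, 192]
t=5: [194, 271, 219, 163, 102, 97, 142, 174, 219, 141, 100, 159]
t=6: [175, 245, 254, 118, 90, 132, 221, 191, 280, 266, 124, 79]
t=7: [157, 111, 144, 150, 117, 231, 294, 237, 244, 221, 241, 277]
t=8: [95, 158, 290, 308, 184, 123, 225, 124, 137, 239, 168, 176]

Answer: a_10(8) = 168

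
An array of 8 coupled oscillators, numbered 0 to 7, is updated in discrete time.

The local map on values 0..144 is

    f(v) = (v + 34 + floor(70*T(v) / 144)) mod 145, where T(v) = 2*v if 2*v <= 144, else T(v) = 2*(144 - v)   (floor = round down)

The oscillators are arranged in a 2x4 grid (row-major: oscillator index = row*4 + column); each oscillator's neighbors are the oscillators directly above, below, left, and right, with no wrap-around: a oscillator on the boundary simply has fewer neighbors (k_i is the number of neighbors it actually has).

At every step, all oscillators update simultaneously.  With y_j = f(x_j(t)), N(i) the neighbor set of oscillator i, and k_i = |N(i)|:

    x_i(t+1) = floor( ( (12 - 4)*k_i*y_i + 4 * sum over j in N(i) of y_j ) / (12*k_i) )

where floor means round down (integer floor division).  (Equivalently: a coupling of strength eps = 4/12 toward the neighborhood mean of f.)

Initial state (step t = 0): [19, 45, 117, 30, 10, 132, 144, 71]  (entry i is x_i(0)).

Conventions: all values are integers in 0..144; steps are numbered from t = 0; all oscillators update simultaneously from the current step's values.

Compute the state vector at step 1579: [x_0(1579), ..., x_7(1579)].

Answer: [111, 108, 42, 31, 47, 42, 31, 31]
Key observation: The state at step 6, [47, 50, 102, 98, 108, 105, 99, 95], reappears at step 8: the system is in a cycle of period 2 from step 6 on.  Therefore the state at step 1579 equals the state at step 6 + ((1579 - 6) mod 2) = 7, which is [111, 108, 42, 31, 47, 42, 31, 31].

Derivation:
t=0: [19, 45, 117, 30, 10, 132, 144, 71]
t=1: [76, 96, 48, 72, 52, 44, 32, 40]
t=2: [48, 51, 103, 60, 115, 109, 104, 96]
t=3: [113, 110, 39, 15, 48, 43, 31, 27]
t=4: [48, 50, 94, 74, 110, 107, 98, 84]
t=5: [112, 109, 42, 31, 47, 42, 31, 31]
t=6: [47, 50, 102, 98, 108, 105, 99, 95]
t=7: [111, 108, 42, 31, 47, 42, 31, 31]
t=8: [47, 50, 102, 98, 108, 105, 99, 95]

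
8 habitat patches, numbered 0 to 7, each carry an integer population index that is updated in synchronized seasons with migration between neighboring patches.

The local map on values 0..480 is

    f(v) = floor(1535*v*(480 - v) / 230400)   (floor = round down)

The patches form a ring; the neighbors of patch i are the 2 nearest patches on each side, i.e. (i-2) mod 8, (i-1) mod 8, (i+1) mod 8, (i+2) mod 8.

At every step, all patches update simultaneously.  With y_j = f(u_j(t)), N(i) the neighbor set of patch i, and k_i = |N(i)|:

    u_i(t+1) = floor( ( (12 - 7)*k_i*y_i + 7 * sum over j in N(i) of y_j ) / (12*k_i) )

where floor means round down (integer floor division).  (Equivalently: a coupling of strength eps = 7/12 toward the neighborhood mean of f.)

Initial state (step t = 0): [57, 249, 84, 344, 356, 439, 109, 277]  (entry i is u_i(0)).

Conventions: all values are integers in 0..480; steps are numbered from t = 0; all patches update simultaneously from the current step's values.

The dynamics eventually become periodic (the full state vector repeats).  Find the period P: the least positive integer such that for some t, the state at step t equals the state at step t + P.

Simulating step by step:
t=0: [57, 249, 84, 344, 356, 439, 109, 277]
t=1: [248, 315, 259, 277, 256, 231, 250, 291]
t=2: [374, 363, 375, 373, 380, 379, 380, 370]
t=3: [265, 272, 264, 263, 256, 258, 257, 266]
t=4: [378, 377, 379, 379, 380, 380, 380, 379]
t=5: [255, 256, 255, 254, 253, 253, 253, 255]
t=6: [382, 382, 382, 382, 382, 382, 382, 382]
t=7: [249, 249, 249, 249, 249, 249, 249, 249]
t=8: [383, 383, 383, 383, 383, 383, 383, 383]
t=9: [247, 247, 247, 247, 247, 247, 247, 247]
t=10: [383, 383, 383, 383, 383, 383, 383, 383]

Answer: 2
Key observation: The state at step 8, [383, 383, 383, 383, 383, 383, 383, 383], reappears at step 10 — and no state repeats earlier — so the cycle the system enters has period 2.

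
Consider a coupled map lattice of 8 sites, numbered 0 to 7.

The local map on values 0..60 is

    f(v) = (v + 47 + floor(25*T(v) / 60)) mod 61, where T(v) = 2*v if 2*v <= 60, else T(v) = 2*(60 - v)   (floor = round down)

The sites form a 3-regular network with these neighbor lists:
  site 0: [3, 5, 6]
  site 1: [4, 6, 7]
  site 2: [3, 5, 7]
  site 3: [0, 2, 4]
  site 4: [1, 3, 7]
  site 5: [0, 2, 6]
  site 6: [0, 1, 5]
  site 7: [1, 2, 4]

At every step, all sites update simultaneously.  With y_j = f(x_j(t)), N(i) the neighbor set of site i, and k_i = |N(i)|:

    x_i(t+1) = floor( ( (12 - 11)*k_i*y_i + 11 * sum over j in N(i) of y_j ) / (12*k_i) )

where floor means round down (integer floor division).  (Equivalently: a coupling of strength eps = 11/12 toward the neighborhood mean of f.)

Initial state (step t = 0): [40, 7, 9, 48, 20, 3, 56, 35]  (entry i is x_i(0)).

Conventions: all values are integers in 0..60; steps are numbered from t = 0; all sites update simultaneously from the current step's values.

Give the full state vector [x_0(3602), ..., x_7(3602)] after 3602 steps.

Simulating step by step:
t=0: [40, 7, 9, 48, 20, 3, 56, 35]
t=1: [46, 37, 42, 23, 45, 31, 50, 28]
t=2: [38, 41, 35, 41, 36, 43, 42, 42]
t=3: [42, 42, 42, 41, 42, 42, 42, 41]
t=4: [42, 42, 42, 42, 42, 43, 43, 42]
t=5: [43, 43, 43, 43, 43, 43, 43, 43]
t=6: [43, 43, 43, 43, 43, 43, 43, 43]

Answer: [43, 43, 43, 43, 43, 43, 43, 43]
Key observation: The state at step 5, [43, 43, 43, 43, 43, 43, 43, 43], reappears at step 6: the system is in a cycle of period 1 from step 5 on.  Therefore the state at step 3602 equals the state at step 5 + ((3602 - 5) mod 1) = 5, which is [43, 43, 43, 43, 43, 43, 43, 43].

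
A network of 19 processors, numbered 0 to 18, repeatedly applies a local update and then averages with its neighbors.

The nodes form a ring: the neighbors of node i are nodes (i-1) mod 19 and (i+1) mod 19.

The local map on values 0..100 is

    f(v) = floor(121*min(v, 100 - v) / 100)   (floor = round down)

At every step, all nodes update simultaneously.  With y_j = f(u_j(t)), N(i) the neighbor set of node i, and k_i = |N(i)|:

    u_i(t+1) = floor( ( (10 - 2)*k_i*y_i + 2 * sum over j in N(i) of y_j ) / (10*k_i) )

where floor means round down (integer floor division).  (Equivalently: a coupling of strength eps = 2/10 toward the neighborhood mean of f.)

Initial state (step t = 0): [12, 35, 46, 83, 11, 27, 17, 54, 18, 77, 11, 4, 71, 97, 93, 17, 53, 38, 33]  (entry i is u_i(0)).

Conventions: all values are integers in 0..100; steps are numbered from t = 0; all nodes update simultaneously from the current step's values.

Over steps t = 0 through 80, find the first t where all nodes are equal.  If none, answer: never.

Simulating step by step:
t=0: [12, 35, 46, 83, 11, 27, 17, 54, 18, 77, 11, 4, 71, 97, 93, 17, 53, 38, 33]  (not all equal)
t=1: [19, 40, 50, 22, 15, 28, 24, 48, 25, 25, 13, 8, 28, 6, 8, 22, 51, 45, 37]  (not all equal)
t=2: [26, 46, 55, 28, 20, 31, 32, 52, 32, 28, 15, 12, 28, 9, 10, 27, 55, 53, 42]  (not all equal)
t=3: [35, 52, 52, 34, 26, 35, 39, 54, 39, 32, 19, 16, 28, 12, 13, 32, 52, 55, 48]  (not all equal)
t=4: [45, 56, 56, 41, 33, 41, 47, 53, 46, 37, 23, 20, 29, 16, 17, 37, 55, 54, 56]  (not all equal)
t=5: [53, 53, 52, 48, 41, 48, 55, 55, 54, 43, 28, 25, 32, 20, 22, 42, 53, 54, 53]  (not all equal)
t=6: [56, 56, 57, 57, 50, 56, 54, 54, 54, 50, 34, 31, 35, 25, 28, 48, 55, 55, 55]  (not all equal)
t=7: [53, 52, 52, 52, 58, 53, 54, 55, 55, 57, 42, 37, 40, 31, 35, 55, 54, 54, 53]  (not all equal)
t=8: [56, 57, 58, 57, 51, 55, 55, 54, 53, 52, 49, 45, 46, 38, 42, 52, 54, 55, 55]  (not all equal)
t=9: [53, 51, 50, 52, 57, 54, 54, 55, 56, 57, 58, 54, 53, 46, 50, 56, 55, 54, 53]  (not all equal)
t=10: [56, 58, 59, 57, 52, 54, 54, 54, 53, 51, 50, 54, 55, 55, 58, 53, 54, 55, 55]  (not all equal)
t=11: [52, 50, 49, 52, 57, 55, 55, 55, 56, 58, 59, 55, 54, 53, 51, 55, 55, 54, 53]  (not all equal)
t=12: [58, 59, 59, 57, 52, 53, 54, 53, 52, 50, 49, 53, 55, 56, 58, 54, 54, 55, 56]  (not all equal)
t=13: [50, 49, 49, 52, 57, 56, 55, 56, 58, 59, 58, 56, 54, 52, 50, 54, 54, 54, 52]  (not all equal)
t=14: [59, 59, 58, 57, 52, 53, 53, 52, 50, 49, 50, 52, 55, 57, 59, 55, 55, 55, 57]  (not all equal)
t=15: [49, 49, 50, 52, 57, 56, 56, 58, 59, 59, 59, 57, 54, 51, 49, 53, 54, 53, 51]  (not all equal)
t=16: [59, 59, 59, 57, 52, 52, 52, 50, 49, 49, 49, 52, 55, 58, 58, 56, 55, 56, 58]  (not all equal)
t=17: [49, 49, 49, 52, 57, 58, 58, 59, 59, 59, 58, 57, 54, 50, 50, 52, 53, 52, 50]  (not all equal)
t=18: [59, 59, 58, 57, 52, 50, 49, 49, 49, 49, 50, 52, 55, 59, 59, 58, 56, 58, 59]  (not all equal)
t=19: [49, 49, 50, 52, 57, 59, 59, 59, 59, 59, 59, 57, 53, 49, 49, 50, 52, 50, 49]  (not all equal)
t=20: [59, 59, 59, 57, 52, 49, 49, 49, 49, 49, 49, 52, 55, 58, 59, 59, 58, 59, 59]  (not all equal)
t=21: [49, 49, 49, 52, 57, 58, 59, 59, 59, 59, 58, 57, 54, 50, 49, 49, 49, 49, 49]  (not all equal)
t=22: [59, 59, 58, 57, 52, 50, 49, 49, 49, 49, 50, 52, 55, 59, 59, 59, 59, 59, 59]  (not all equal)
t=23: [49, 49, 50, 52, 57, 59, 59, 59, 59, 59, 59, 57, 53, 49, 49, 49, 49, 49, 49]  (not all equal)
t=24: [59, 59, 59, 57, 52, 49, 49, 49, 49, 49, 49, 52, 55, 58, 59, 59, 59, 59, 59]  (not all equal)
t=25: [49, 49, 49, 52, 57, 58, 59, 59, 59, 59, 58, 57, 54, 50, 49, 49, 49, 49, 49]  (not all equal)

Answer: never
Key observation: The state at step 21 reappears at step 25 — the system is in a cycle of period 4 from step 21 on.  No step 0..25 is synchronized, and the cycle repeats forever, so no step up to 80 (or ever) has all nodes equal.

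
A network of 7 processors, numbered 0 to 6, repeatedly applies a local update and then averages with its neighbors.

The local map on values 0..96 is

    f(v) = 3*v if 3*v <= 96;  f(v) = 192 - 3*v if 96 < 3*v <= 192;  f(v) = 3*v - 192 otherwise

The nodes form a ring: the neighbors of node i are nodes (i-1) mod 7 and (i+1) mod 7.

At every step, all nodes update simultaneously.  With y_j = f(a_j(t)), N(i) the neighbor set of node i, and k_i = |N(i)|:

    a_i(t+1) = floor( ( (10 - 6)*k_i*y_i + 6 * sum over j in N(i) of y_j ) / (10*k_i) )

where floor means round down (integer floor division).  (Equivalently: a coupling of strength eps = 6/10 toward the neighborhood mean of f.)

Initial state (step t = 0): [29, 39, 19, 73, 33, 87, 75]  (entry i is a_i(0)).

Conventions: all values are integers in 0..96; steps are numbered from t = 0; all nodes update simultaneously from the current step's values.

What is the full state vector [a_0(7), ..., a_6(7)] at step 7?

Simulating step by step:
t=0: [29, 39, 19, 73, 33, 87, 75]
t=1: [67, 73, 53, 55, 66, 65, 60]
t=2: [15, 23, 29, 22, 11, 6, 8]
t=3: [45, 67, 75, 62, 38, 24, 28]
t=4: [50, 30, 17, 35, 54, 77, 72]
t=5: [51, 63, 73, 59, 49, 31, 33]
t=6: [44, 21, 16, 27, 50, 78, 76]
t=7: [53, 57, 62, 59, 53, 40, 45]

Answer: [53, 57, 62, 59, 53, 40, 45]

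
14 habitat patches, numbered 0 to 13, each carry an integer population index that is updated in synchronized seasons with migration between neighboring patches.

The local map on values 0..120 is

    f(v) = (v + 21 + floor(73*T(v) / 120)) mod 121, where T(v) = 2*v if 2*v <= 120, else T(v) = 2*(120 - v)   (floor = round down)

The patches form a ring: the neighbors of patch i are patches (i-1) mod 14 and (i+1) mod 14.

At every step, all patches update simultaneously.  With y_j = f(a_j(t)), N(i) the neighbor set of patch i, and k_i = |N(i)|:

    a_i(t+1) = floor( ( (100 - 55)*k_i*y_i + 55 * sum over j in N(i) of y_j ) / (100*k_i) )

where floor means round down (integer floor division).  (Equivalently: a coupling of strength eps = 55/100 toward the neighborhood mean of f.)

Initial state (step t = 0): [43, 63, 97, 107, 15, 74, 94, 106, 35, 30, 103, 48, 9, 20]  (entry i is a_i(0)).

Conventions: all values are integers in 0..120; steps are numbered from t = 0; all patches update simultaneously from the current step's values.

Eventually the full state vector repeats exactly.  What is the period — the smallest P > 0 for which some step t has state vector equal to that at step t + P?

Simulating step by step:
t=0: [43, 63, 97, 107, 15, 74, 94, 106, 35, 30, 103, 48, 9, 20]
t=1: [78, 52, 25, 31, 38, 34, 25, 44, 74, 72, 35, 20, 37, 72]
t=2: [25, 35, 62, 89, 98, 92, 93, 81, 53, 48, 70, 84, 72, 49]
t=3: [63, 73, 48, 27, 25, 25, 26, 24, 17, 15, 22, 28, 23, 32]
t=4: [47, 23, 32, 58, 77, 76, 76, 70, 61, 59, 68, 75, 79, 69]
t=5: [29, 58, 68, 45, 28, 29, 29, 30, 30, 30, 30, 29, 29, 22]
t=6: [64, 44, 54, 85, 93, 84, 85, 86, 87, 87, 86, 85, 80, 77]
t=7: [54, 67, 48, 24, 26, 26, 27, 27, 27, 27, 27, 27, 28, 29]
t=8: [40, 20, 31, 56, 76, 78, 79, 80, 80, 80, 80, 80, 82, 66]
t=9: [75, 83, 64, 43, 27, 28, 28, 28, 28, 28, 28, 28, 28, 51]
t=10: [24, 29, 54, 83, 90, 82, 83, 83, 83, 83, 83, 83, 63, 36]
t=11: [84, 63, 39, 24, 27, 27, 28, 28, 28, 28, 28, 29, 49, 74]
t=12: [28, 51, 77, 84, 78, 80, 82, 83, 83, 83, 83, 63, 34, 22]
t=13: [59, 36, 24, 28, 28, 28, 28, 28, 28, 28, 29, 48, 70, 80]
t=14: [48, 73, 83, 80, 83, 83, 83, 83, 83, 83, 62, 34, 22, 29]
t=15: [34, 22, 28, 28, 28, 28, 28, 28, 28, 29, 48, 70, 80, 58]
t=16: [69, 80, 79, 83, 83, 83, 83, 83, 83, 62, 34, 22, 28, 46]
t=17: [21, 28, 28, 28, 28, 28, 28, 28, 29, 48, 70, 80, 56, 31]
t=18: [77, 78, 83, 83, 83, 83, 83, 83, 62, 34, 22, 27, 42, 65]
t=19: [29, 28, 28, 28, 28, 28, 28, 29, 48, 70, 79, 86, 81, 53]
t=20: [65, 83, 83, 83, 83, 83, 83, 62, 34, 22, 28, 27, 24, 38]
t=21: [50, 28, 28, 28, 28, 28, 29, 48, 70, 80, 78, 79, 84, 76]
t=22: [35, 62, 83, 83, 83, 83, 62, 34, 22, 28, 28, 28, 27, 23]
t=23: [72, 49, 29, 28, 28, 29, 48, 70, 80, 79, 83, 82, 78, 80]
t=24: [23, 35, 63, 83, 83, 62, 34, 22, 28, 28, 28, 28, 28, 28]
t=25: [81, 72, 49, 29, 29, 48, 70, 80, 79, 83, 83, 83, 83, 79]
t=26: [28, 23, 35, 63, 63, 34, 22, 28, 28, 28, 28, 28, 28, 28]
t=27: [79, 81, 72, 50, 49, 70, 80, 79, 83, 83, 83, 83, 83, 83]
t=28: [28, 28, 23, 14, 14, 23, 28, 28, 28, 28, 28, 28, 28, 28]
t=29: [83, 79, 69, 57, 57, 69, 79, 83, 83, 83, 83, 83, 83, 83]
t=30: [28, 28, 28, 27, 27, 28, 28, 28, 28, 28, 28, 28, 28, 28]
t=31: [83, 83, 82, 80, 80, 82, 83, 83, 83, 83, 83, 83, 83, 83]
t=32: [28, 28, 28, 28, 28, 28, 28, 28, 28, 28, 28, 28, 28, 28]
t=33: [83, 83, 83, 83, 83, 83, 83, 83, 83, 83, 83, 83, 83, 83]
t=34: [28, 28, 28, 28, 28, 28, 28, 28, 28, 28, 28, 28, 28, 28]

Answer: 2
Key observation: The state at step 32, [28, 28, 28, 28, 28, 28, 28, 28, 28, 28, 28, 28, 28, 28], reappears at step 34 — and no state repeats earlier — so the cycle the system enters has period 2.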